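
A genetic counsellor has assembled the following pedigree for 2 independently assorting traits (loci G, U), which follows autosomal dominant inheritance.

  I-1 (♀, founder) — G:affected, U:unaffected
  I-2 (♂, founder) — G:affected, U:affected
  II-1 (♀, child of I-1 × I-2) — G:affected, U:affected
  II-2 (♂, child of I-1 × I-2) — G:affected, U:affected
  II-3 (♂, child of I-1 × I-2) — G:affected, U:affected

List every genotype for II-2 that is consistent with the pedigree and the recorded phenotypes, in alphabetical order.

II-2 ∈ {GG Uu, Gg Uu}

G/I-1 aff ·: Gg|GG
G/I-2 aff ·: Gg|GG
G/II-1 aff I-1×I-2: Gg|GG
G/II-2 aff I-1×I-2: Gg|GG
G/II-3 aff I-1×I-2: Gg|GG
⇒ G over [I-1,I-2,II-1,II-2,II-3]: 25 consistent
U/I-1 un ·: uu
U/I-2 aff ·: Uu|UU
U/II-1 aff I-1×I-2: Uu
U/II-2 aff I-1×I-2: Uu
U/II-3 aff I-1×I-2: Uu
⇒ U over [I-1,I-2,II-1,II-2,II-3]: 2 consistent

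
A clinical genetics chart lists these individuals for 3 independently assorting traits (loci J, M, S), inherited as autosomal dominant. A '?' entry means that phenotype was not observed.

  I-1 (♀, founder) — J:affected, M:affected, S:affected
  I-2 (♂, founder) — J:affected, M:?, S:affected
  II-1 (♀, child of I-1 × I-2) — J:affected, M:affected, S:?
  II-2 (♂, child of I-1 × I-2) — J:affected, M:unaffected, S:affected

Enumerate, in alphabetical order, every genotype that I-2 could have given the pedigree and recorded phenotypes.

J/I-1 aff ·: Jj|JJ
J/I-2 aff ·: Jj|JJ
J/II-1 aff I-1×I-2: Jj|JJ
J/II-2 aff I-1×I-2: Jj|JJ
⇒ J over [I-1,I-2,II-1,II-2]: 13 consistent
M/I-1 aff ·: Mm
M/I-2 ? ·: mm|Mm
M/II-1 aff I-1×I-2: Mm|MM
M/II-2 un I-1×I-2: mm
⇒ M over [I-1,I-2,II-1,II-2]: 3 consistent
S/I-1 aff ·: Ss|SS
S/I-2 aff ·: Ss|SS
S/II-1 ? I-1×I-2: ss|Ss|SS
S/II-2 aff I-1×I-2: Ss|SS
⇒ S over [I-1,I-2,II-1,II-2]: 15 consistent

I-2 ∈ {JJ Mm SS, JJ Mm Ss, JJ mm SS, JJ mm Ss, Jj Mm SS, Jj Mm Ss, Jj mm SS, Jj mm Ss}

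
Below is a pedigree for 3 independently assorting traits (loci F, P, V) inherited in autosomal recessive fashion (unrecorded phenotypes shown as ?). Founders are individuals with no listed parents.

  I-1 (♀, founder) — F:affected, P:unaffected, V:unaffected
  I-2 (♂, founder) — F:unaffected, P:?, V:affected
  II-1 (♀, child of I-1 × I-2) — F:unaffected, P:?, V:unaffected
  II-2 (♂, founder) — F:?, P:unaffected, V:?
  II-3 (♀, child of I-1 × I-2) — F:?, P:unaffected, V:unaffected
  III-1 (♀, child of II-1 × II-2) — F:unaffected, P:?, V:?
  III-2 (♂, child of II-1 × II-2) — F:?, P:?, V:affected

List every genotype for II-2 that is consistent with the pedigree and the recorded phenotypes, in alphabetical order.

II-2 ∈ {FF PP Vv, FF PP vv, FF Pp Vv, FF Pp vv, Ff PP Vv, Ff PP vv, Ff Pp Vv, Ff Pp vv, ff PP Vv, ff PP vv, ff Pp Vv, ff Pp vv}

F/I-1 aff ·: ff
F/I-2 un ·: FF|Ff
F/II-1 un I-1×I-2: Ff
F/II-2 ? ·: FF|Ff|ff
F/II-3 ? I-1×I-2: Ff|ff
F/III-1 un II-1×II-2: FF|Ff
F/III-2 ? II-1×II-2: FF|Ff|ff
⇒ F over [I-1,I-2,II-1,II-2,II-3,III-1,III-2]: 36 consistent
P/I-1 un ·: PP|Pp
P/I-2 ? ·: PP|Pp|pp
P/II-1 ? I-1×I-2: PP|Pp|pp
P/II-2 un ·: PP|Pp
P/II-3 un I-1×I-2: PP|Pp
P/III-1 ? II-1×II-2: PP|Pp|pp
P/III-2 ? II-1×II-2: PP|Pp|pp
⇒ P over [I-1,I-2,II-1,II-2,II-3,III-1,III-2]: 154 consistent
V/I-1 un ·: VV|Vv
V/I-2 aff ·: vv
V/II-1 un I-1×I-2: Vv
V/II-2 ? ·: Vv|vv
V/II-3 un I-1×I-2: Vv
V/III-1 ? II-1×II-2: VV|Vv|vv
V/III-2 aff II-1×II-2: vv
⇒ V over [I-1,I-2,II-1,II-2,II-3,III-1,III-2]: 10 consistent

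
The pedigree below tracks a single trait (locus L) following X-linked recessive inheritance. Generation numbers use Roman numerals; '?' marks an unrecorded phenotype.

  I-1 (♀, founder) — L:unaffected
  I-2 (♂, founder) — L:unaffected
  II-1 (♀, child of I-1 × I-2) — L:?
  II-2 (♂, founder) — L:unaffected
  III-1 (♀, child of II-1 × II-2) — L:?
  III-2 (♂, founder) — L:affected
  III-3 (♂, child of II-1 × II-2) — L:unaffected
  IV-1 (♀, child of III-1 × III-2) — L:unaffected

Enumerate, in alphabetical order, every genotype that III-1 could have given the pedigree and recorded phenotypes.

III-1 ∈ {X^LX^L, X^LX^l}

L/I-1 un ·: X^LX^L|X^LX^l
L/I-2 un ·: X^LY
L/II-1 ? I-1×I-2: X^LX^L|X^LX^l
L/II-2 un ·: X^LY
L/III-1 ? II-1×II-2: X^LX^L|X^LX^l
L/III-2 aff ·: X^lY
L/III-3 un II-1×II-2: X^LY
L/IV-1 un III-1×III-2: X^LX^l
⇒ L over [I-1,I-2,II-1,II-2,III-1,III-2,III-3,IV-1]: 4 consistent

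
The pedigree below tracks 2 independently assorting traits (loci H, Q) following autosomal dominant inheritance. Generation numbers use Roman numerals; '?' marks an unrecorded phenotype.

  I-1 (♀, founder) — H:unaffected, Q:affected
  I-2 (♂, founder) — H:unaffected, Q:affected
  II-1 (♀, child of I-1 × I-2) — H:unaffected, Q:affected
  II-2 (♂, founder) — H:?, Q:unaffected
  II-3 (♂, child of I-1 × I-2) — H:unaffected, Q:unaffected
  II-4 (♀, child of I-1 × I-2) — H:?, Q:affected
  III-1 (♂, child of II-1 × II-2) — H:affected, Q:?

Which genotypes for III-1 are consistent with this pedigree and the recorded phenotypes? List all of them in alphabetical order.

H/I-1 un ·: hh
H/I-2 un ·: hh
H/II-1 un I-1×I-2: hh
H/II-2 ? ·: Hh|HH
H/II-3 un I-1×I-2: hh
H/II-4 ? I-1×I-2: hh
H/III-1 aff II-1×II-2: Hh
⇒ H over [I-1,I-2,II-1,II-2,II-3,II-4,III-1]: 2 consistent
Q/I-1 aff ·: Qq
Q/I-2 aff ·: Qq
Q/II-1 aff I-1×I-2: Qq|QQ
Q/II-2 un ·: qq
Q/II-3 un I-1×I-2: qq
Q/II-4 aff I-1×I-2: Qq|QQ
Q/III-1 ? II-1×II-2: qq|Qq
⇒ Q over [I-1,I-2,II-1,II-2,II-3,II-4,III-1]: 6 consistent

III-1 ∈ {Hh Qq, Hh qq}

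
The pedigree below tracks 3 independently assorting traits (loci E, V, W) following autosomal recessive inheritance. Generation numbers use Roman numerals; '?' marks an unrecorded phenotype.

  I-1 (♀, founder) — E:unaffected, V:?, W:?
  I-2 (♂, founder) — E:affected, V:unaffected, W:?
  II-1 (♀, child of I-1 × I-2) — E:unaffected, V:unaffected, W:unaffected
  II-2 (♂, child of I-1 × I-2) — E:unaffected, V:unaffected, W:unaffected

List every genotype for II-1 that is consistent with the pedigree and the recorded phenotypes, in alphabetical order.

E/I-1 un ·: EE|Ee
E/I-2 aff ·: ee
E/II-1 un I-1×I-2: Ee
E/II-2 un I-1×I-2: Ee
⇒ E over [I-1,I-2,II-1,II-2]: 2 consistent
V/I-1 ? ·: VV|Vv|vv
V/I-2 un ·: VV|Vv
V/II-1 un I-1×I-2: VV|Vv
V/II-2 un I-1×I-2: VV|Vv
⇒ V over [I-1,I-2,II-1,II-2]: 15 consistent
W/I-1 ? ·: WW|Ww|ww
W/I-2 ? ·: WW|Ww|ww
W/II-1 un I-1×I-2: WW|Ww
W/II-2 un I-1×I-2: WW|Ww
⇒ W over [I-1,I-2,II-1,II-2]: 17 consistent

II-1 ∈ {Ee VV WW, Ee VV Ww, Ee Vv WW, Ee Vv Ww}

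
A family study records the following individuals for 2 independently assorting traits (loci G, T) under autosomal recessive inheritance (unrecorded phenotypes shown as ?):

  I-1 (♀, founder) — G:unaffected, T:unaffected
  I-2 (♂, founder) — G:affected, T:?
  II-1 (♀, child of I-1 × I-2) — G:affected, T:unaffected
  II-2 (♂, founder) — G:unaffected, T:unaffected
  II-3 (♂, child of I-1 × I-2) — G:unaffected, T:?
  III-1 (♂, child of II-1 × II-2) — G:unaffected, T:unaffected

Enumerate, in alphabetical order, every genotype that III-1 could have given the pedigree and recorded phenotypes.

G/I-1 un ·: Gg
G/I-2 aff ·: gg
G/II-1 aff I-1×I-2: gg
G/II-2 un ·: GG|Gg
G/II-3 un I-1×I-2: Gg
G/III-1 un II-1×II-2: Gg
⇒ G over [I-1,I-2,II-1,II-2,II-3,III-1]: 2 consistent
T/I-1 un ·: TT|Tt
T/I-2 ? ·: TT|Tt|tt
T/II-1 un I-1×I-2: TT|Tt
T/II-2 un ·: TT|Tt
T/II-3 ? I-1×I-2: TT|Tt|tt
T/III-1 un II-1×II-2: TT|Tt
⇒ T over [I-1,I-2,II-1,II-2,II-3,III-1]: 64 consistent

III-1 ∈ {Gg TT, Gg Tt}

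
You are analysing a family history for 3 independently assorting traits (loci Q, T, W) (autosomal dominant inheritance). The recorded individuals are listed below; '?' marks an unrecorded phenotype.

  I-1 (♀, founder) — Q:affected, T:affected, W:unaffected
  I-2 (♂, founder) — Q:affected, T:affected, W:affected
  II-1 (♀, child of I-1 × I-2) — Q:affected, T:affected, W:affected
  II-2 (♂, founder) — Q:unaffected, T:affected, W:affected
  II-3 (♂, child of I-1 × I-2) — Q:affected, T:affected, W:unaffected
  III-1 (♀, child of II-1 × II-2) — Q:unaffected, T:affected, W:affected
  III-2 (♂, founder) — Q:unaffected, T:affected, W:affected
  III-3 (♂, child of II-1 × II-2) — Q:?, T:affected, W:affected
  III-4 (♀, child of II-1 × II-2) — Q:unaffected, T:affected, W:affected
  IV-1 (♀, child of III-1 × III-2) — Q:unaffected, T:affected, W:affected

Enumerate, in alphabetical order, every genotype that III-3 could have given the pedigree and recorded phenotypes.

III-3 ∈ {Qq TT WW, Qq TT Ww, Qq Tt WW, Qq Tt Ww, qq TT WW, qq TT Ww, qq Tt WW, qq Tt Ww}

Q/I-1 aff ·: Qq|QQ
Q/I-2 aff ·: Qq|QQ
Q/II-1 aff I-1×I-2: Qq
Q/II-2 un ·: qq
Q/II-3 aff I-1×I-2: Qq|QQ
Q/III-1 un II-1×II-2: qq
Q/III-2 un ·: qq
Q/III-3 ? II-1×II-2: qq|Qq
Q/III-4 un II-1×II-2: qq
Q/IV-1 un III-1×III-2: qq
⇒ Q over [I-1,I-2,II-1,II-2,II-3,III-1,III-2,III-3,III-4,IV-1]: 12 consistent
T/I-1 aff ·: Tt|TT
T/I-2 aff ·: Tt|TT
T/II-1 aff I-1×I-2: Tt|TT
T/II-2 aff ·: Tt|TT
T/II-3 aff I-1×I-2: Tt|TT
T/III-1 aff II-1×II-2: Tt|TT
T/III-2 aff ·: Tt|TT
T/III-3 aff II-1×II-2: Tt|TT
T/III-4 aff II-1×II-2: Tt|TT
T/IV-1 aff III-1×III-2: Tt|TT
⇒ T over [I-1,I-2,II-1,II-2,II-3,III-1,III-2,III-3,III-4,IV-1]: 553 consistent
W/I-1 un ·: ww
W/I-2 aff ·: Ww
W/II-1 aff I-1×I-2: Ww
W/II-2 aff ·: Ww|WW
W/II-3 un I-1×I-2: ww
W/III-1 aff II-1×II-2: Ww|WW
W/III-2 aff ·: Ww|WW
W/III-3 aff II-1×II-2: Ww|WW
W/III-4 aff II-1×II-2: Ww|WW
W/IV-1 aff III-1×III-2: Ww|WW
⇒ W over [I-1,I-2,II-1,II-2,II-3,III-1,III-2,III-3,III-4,IV-1]: 56 consistent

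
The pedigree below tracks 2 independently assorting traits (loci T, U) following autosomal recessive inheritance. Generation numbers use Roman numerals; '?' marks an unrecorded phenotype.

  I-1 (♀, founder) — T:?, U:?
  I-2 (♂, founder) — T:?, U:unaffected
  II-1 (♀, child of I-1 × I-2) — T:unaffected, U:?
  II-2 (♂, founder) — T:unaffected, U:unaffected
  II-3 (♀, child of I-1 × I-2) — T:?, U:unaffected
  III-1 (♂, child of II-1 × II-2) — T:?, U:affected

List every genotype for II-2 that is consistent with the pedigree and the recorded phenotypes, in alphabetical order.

II-2 ∈ {TT Uu, Tt Uu}

T/I-1 ? ·: TT|Tt|tt
T/I-2 ? ·: TT|Tt|tt
T/II-1 un I-1×I-2: TT|Tt
T/II-2 un ·: TT|Tt
T/II-3 ? I-1×I-2: TT|Tt|tt
T/III-1 ? II-1×II-2: TT|Tt|tt
⇒ T over [I-1,I-2,II-1,II-2,II-3,III-1]: 89 consistent
U/I-1 ? ·: UU|Uu|uu
U/I-2 un ·: UU|Uu
U/II-1 ? I-1×I-2: Uu|uu
U/II-2 un ·: Uu
U/II-3 un I-1×I-2: UU|Uu
U/III-1 aff II-1×II-2: uu
⇒ U over [I-1,I-2,II-1,II-2,II-3,III-1]: 11 consistent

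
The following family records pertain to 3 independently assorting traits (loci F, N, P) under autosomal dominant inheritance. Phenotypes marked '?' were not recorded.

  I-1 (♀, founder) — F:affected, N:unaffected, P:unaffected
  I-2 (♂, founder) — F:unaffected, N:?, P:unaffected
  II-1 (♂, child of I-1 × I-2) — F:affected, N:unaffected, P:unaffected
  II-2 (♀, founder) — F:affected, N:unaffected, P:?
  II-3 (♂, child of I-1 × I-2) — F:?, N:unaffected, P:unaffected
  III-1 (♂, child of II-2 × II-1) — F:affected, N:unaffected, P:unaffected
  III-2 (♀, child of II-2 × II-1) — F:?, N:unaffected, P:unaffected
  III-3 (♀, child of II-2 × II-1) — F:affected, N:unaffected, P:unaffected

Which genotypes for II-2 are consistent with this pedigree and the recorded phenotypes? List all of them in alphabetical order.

F/I-1 aff ·: Ff|FF
F/I-2 un ·: ff
F/II-1 aff I-1×I-2: Ff
F/II-2 aff ·: Ff|FF
F/II-3 ? I-1×I-2: ff|Ff
F/III-1 aff II-2×II-1: Ff|FF
F/III-2 ? II-2×II-1: ff|Ff|FF
F/III-3 aff II-2×II-1: Ff|FF
⇒ F over [I-1,I-2,II-1,II-2,II-3,III-1,III-2,III-3]: 60 consistent
N/I-1 un ·: nn
N/I-2 ? ·: nn|Nn
N/II-1 un I-1×I-2: nn
N/II-2 un ·: nn
N/II-3 un I-1×I-2: nn
N/III-1 un II-2×II-1: nn
N/III-2 un II-2×II-1: nn
N/III-3 un II-2×II-1: nn
⇒ N over [I-1,I-2,II-1,II-2,II-3,III-1,III-2,III-3]: 2 consistent
P/I-1 un ·: pp
P/I-2 un ·: pp
P/II-1 un I-1×I-2: pp
P/II-2 ? ·: pp|Pp
P/II-3 un I-1×I-2: pp
P/III-1 un II-2×II-1: pp
P/III-2 un II-2×II-1: pp
P/III-3 un II-2×II-1: pp
⇒ P over [I-1,I-2,II-1,II-2,II-3,III-1,III-2,III-3]: 2 consistent

II-2 ∈ {FF nn Pp, FF nn pp, Ff nn Pp, Ff nn pp}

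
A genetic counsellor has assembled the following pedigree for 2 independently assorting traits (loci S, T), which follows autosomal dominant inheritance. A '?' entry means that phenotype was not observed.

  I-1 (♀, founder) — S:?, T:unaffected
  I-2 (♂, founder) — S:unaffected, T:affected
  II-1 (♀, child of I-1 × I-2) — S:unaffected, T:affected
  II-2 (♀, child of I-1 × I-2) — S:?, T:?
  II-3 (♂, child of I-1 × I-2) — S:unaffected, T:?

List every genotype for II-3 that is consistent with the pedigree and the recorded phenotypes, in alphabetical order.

S/I-1 ? ·: ss|Ss
S/I-2 un ·: ss
S/II-1 un I-1×I-2: ss
S/II-2 ? I-1×I-2: ss|Ss
S/II-3 un I-1×I-2: ss
⇒ S over [I-1,I-2,II-1,II-2,II-3]: 3 consistent
T/I-1 un ·: tt
T/I-2 aff ·: Tt|TT
T/II-1 aff I-1×I-2: Tt
T/II-2 ? I-1×I-2: tt|Tt
T/II-3 ? I-1×I-2: tt|Tt
⇒ T over [I-1,I-2,II-1,II-2,II-3]: 5 consistent

II-3 ∈ {ss Tt, ss tt}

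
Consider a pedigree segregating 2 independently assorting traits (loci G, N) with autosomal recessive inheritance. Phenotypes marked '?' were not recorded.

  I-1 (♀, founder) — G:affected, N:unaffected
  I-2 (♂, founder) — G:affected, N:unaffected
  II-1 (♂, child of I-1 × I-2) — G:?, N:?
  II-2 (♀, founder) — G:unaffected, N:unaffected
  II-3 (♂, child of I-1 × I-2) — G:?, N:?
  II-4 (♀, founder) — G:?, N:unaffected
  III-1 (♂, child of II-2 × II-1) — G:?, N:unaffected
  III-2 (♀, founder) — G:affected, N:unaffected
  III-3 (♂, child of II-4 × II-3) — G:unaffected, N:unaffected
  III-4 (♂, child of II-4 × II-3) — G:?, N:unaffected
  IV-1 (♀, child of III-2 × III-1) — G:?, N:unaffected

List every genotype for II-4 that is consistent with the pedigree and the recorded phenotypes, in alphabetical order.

G/I-1 aff ·: gg
G/I-2 aff ·: gg
G/II-1 ? I-1×I-2: gg
G/II-2 un ·: GG|Gg
G/II-3 ? I-1×I-2: gg
G/II-4 ? ·: GG|Gg
G/III-1 ? II-2×II-1: Gg|gg
G/III-2 aff ·: gg
G/III-3 un II-4×II-3: Gg
G/III-4 ? II-4×II-3: Gg|gg
G/IV-1 ? III-2×III-1: Gg|gg
⇒ G over [I-1,I-2,II-1,II-2,II-3,II-4,III-1,III-2,III-3,III-4,IV-1]: 15 consistent
N/I-1 un ·: NN|Nn
N/I-2 un ·: NN|Nn
N/II-1 ? I-1×I-2: NN|Nn|nn
N/II-2 un ·: NN|Nn
N/II-3 ? I-1×I-2: NN|Nn|nn
N/II-4 un ·: NN|Nn
N/III-1 un II-2×II-1: NN|Nn
N/III-2 un ·: NN|Nn
N/III-3 un II-4×II-3: NN|Nn
N/III-4 un II-4×II-3: NN|Nn
N/IV-1 un III-2×III-1: NN|Nn
⇒ N over [I-1,I-2,II-1,II-2,II-3,II-4,III-1,III-2,III-3,III-4,IV-1]: 1154 consistent

II-4 ∈ {GG NN, GG Nn, Gg NN, Gg Nn}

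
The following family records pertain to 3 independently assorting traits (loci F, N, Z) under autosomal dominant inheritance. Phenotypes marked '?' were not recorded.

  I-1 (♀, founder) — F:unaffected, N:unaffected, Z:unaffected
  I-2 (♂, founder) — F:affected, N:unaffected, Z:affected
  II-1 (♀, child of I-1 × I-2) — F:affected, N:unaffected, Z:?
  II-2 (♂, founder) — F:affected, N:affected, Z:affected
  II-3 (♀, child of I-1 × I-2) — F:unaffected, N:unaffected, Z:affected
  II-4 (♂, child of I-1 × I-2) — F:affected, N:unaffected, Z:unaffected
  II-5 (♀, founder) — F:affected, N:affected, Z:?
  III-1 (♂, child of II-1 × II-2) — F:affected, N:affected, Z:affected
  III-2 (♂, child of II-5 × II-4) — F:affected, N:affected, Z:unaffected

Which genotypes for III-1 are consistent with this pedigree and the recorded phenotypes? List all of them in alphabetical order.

F/I-1 un ·: ff
F/I-2 aff ·: Ff
F/II-1 aff I-1×I-2: Ff
F/II-2 aff ·: Ff|FF
F/II-3 un I-1×I-2: ff
F/II-4 aff I-1×I-2: Ff
F/II-5 aff ·: Ff|FF
F/III-1 aff II-1×II-2: Ff|FF
F/III-2 aff II-5×II-4: Ff|FF
⇒ F over [I-1,I-2,II-1,II-2,II-3,II-4,II-5,III-1,III-2]: 16 consistent
N/I-1 un ·: nn
N/I-2 un ·: nn
N/II-1 un I-1×I-2: nn
N/II-2 aff ·: Nn|NN
N/II-3 un I-1×I-2: nn
N/II-4 un I-1×I-2: nn
N/II-5 aff ·: Nn|NN
N/III-1 aff II-1×II-2: Nn
N/III-2 aff II-5×II-4: Nn
⇒ N over [I-1,I-2,II-1,II-2,II-3,II-4,II-5,III-1,III-2]: 4 consistent
Z/I-1 un ·: zz
Z/I-2 aff ·: Zz
Z/II-1 ? I-1×I-2: zz|Zz
Z/II-2 aff ·: Zz|ZZ
Z/II-3 aff I-1×I-2: Zz
Z/II-4 un I-1×I-2: zz
Z/II-5 ? ·: zz|Zz
Z/III-1 aff II-1×II-2: Zz|ZZ
Z/III-2 un II-5×II-4: zz
⇒ Z over [I-1,I-2,II-1,II-2,II-3,II-4,II-5,III-1,III-2]: 12 consistent

III-1 ∈ {FF Nn ZZ, FF Nn Zz, Ff Nn ZZ, Ff Nn Zz}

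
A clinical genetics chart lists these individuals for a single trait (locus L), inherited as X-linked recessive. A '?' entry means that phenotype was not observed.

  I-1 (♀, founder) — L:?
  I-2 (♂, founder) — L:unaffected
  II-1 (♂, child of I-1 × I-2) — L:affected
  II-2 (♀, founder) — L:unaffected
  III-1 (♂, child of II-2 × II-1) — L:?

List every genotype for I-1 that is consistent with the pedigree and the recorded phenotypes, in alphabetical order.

L/I-1 ? ·: X^LX^l|X^lX^l
L/I-2 un ·: X^LY
L/II-1 aff I-1×I-2: X^lY
L/II-2 un ·: X^LX^L|X^LX^l
L/III-1 ? II-2×II-1: X^LY|X^lY
⇒ L over [I-1,I-2,II-1,II-2,III-1]: 6 consistent

I-1 ∈ {X^LX^l, X^lX^l}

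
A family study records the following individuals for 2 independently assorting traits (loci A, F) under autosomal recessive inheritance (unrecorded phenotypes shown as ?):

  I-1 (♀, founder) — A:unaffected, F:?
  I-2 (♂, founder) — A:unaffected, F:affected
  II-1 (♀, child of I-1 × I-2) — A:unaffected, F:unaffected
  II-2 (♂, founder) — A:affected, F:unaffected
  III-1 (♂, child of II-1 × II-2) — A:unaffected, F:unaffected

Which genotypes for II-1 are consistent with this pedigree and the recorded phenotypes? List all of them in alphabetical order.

II-1 ∈ {AA Ff, Aa Ff}

A/I-1 un ·: AA|Aa
A/I-2 un ·: AA|Aa
A/II-1 un I-1×I-2: AA|Aa
A/II-2 aff ·: aa
A/III-1 un II-1×II-2: Aa
⇒ A over [I-1,I-2,II-1,II-2,III-1]: 7 consistent
F/I-1 ? ·: FF|Ff
F/I-2 aff ·: ff
F/II-1 un I-1×I-2: Ff
F/II-2 un ·: FF|Ff
F/III-1 un II-1×II-2: FF|Ff
⇒ F over [I-1,I-2,II-1,II-2,III-1]: 8 consistent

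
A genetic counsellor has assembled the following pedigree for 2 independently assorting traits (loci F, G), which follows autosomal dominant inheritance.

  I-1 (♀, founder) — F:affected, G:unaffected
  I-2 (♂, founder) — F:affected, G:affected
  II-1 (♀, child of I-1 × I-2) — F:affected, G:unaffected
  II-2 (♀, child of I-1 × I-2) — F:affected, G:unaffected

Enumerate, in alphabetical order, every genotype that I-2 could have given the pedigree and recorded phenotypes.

F/I-1 aff ·: Ff|FF
F/I-2 aff ·: Ff|FF
F/II-1 aff I-1×I-2: Ff|FF
F/II-2 aff I-1×I-2: Ff|FF
⇒ F over [I-1,I-2,II-1,II-2]: 13 consistent
G/I-1 un ·: gg
G/I-2 aff ·: Gg
G/II-1 un I-1×I-2: gg
G/II-2 un I-1×I-2: gg
⇒ G over [I-1,I-2,II-1,II-2]: 1 consistent

I-2 ∈ {FF Gg, Ff Gg}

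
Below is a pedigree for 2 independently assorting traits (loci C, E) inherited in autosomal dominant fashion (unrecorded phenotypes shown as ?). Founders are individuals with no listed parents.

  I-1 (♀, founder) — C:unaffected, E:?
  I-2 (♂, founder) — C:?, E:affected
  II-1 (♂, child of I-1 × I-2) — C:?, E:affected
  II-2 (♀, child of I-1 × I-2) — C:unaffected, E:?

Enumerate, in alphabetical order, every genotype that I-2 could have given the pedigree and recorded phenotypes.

C/I-1 un ·: cc
C/I-2 ? ·: cc|Cc
C/II-1 ? I-1×I-2: cc|Cc
C/II-2 un I-1×I-2: cc
⇒ C over [I-1,I-2,II-1,II-2]: 3 consistent
E/I-1 ? ·: ee|Ee|EE
E/I-2 aff ·: Ee|EE
E/II-1 aff I-1×I-2: Ee|EE
E/II-2 ? I-1×I-2: ee|Ee|EE
⇒ E over [I-1,I-2,II-1,II-2]: 18 consistent

I-2 ∈ {Cc EE, Cc Ee, cc EE, cc Ee}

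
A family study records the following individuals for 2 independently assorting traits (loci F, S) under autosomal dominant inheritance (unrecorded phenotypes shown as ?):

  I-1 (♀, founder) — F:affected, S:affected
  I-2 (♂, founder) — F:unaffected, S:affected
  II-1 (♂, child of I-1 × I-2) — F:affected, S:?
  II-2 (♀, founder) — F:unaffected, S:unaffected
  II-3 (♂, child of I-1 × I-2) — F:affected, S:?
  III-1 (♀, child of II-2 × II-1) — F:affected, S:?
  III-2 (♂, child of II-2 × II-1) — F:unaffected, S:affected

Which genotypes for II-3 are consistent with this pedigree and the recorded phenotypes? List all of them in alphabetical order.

F/I-1 aff ·: Ff|FF
F/I-2 un ·: ff
F/II-1 aff I-1×I-2: Ff
F/II-2 un ·: ff
F/II-3 aff I-1×I-2: Ff
F/III-1 aff II-2×II-1: Ff
F/III-2 un II-2×II-1: ff
⇒ F over [I-1,I-2,II-1,II-2,II-3,III-1,III-2]: 2 consistent
S/I-1 aff ·: Ss|SS
S/I-2 aff ·: Ss|SS
S/II-1 ? I-1×I-2: Ss|SS
S/II-2 un ·: ss
S/II-3 ? I-1×I-2: ss|Ss|SS
S/III-1 ? II-2×II-1: ss|Ss
S/III-2 aff II-2×II-1: Ss
⇒ S over [I-1,I-2,II-1,II-2,II-3,III-1,III-2]: 22 consistent

II-3 ∈ {Ff SS, Ff Ss, Ff ss}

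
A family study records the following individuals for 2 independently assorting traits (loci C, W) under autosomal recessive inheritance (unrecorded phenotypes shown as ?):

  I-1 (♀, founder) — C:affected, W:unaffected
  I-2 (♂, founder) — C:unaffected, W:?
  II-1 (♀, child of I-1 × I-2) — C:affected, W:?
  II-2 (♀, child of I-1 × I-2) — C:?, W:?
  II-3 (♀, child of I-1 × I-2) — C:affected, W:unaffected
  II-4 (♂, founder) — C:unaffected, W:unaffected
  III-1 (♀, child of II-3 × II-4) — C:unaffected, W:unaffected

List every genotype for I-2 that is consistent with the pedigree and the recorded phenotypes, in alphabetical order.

I-2 ∈ {Cc WW, Cc Ww, Cc ww}

C/I-1 aff ·: cc
C/I-2 un ·: Cc
C/II-1 aff I-1×I-2: cc
C/II-2 ? I-1×I-2: Cc|cc
C/II-3 aff I-1×I-2: cc
C/II-4 un ·: CC|Cc
C/III-1 un II-3×II-4: Cc
⇒ C over [I-1,I-2,II-1,II-2,II-3,II-4,III-1]: 4 consistent
W/I-1 un ·: WW|Ww
W/I-2 ? ·: WW|Ww|ww
W/II-1 ? I-1×I-2: WW|Ww|ww
W/II-2 ? I-1×I-2: WW|Ww|ww
W/II-3 un I-1×I-2: WW|Ww
W/II-4 un ·: WW|Ww
W/III-1 un II-3×II-4: WW|Ww
⇒ W over [I-1,I-2,II-1,II-2,II-3,II-4,III-1]: 142 consistent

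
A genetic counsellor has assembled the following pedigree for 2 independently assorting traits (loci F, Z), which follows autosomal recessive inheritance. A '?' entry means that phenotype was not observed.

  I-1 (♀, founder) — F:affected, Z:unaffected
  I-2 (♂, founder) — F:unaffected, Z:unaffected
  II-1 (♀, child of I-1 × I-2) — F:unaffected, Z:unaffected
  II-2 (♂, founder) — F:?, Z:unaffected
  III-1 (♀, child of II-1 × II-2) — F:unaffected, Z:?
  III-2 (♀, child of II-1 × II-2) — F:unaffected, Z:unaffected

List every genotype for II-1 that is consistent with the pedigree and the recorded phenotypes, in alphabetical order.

F/I-1 aff ·: ff
F/I-2 un ·: FF|Ff
F/II-1 un I-1×I-2: Ff
F/II-2 ? ·: FF|Ff|ff
F/III-1 un II-1×II-2: FF|Ff
F/III-2 un II-1×II-2: FF|Ff
⇒ F over [I-1,I-2,II-1,II-2,III-1,III-2]: 18 consistent
Z/I-1 un ·: ZZ|Zz
Z/I-2 un ·: ZZ|Zz
Z/II-1 un I-1×I-2: ZZ|Zz
Z/II-2 un ·: ZZ|Zz
Z/III-1 ? II-1×II-2: ZZ|Zz|zz
Z/III-2 un II-1×II-2: ZZ|Zz
⇒ Z over [I-1,I-2,II-1,II-2,III-1,III-2]: 50 consistent

II-1 ∈ {Ff ZZ, Ff Zz}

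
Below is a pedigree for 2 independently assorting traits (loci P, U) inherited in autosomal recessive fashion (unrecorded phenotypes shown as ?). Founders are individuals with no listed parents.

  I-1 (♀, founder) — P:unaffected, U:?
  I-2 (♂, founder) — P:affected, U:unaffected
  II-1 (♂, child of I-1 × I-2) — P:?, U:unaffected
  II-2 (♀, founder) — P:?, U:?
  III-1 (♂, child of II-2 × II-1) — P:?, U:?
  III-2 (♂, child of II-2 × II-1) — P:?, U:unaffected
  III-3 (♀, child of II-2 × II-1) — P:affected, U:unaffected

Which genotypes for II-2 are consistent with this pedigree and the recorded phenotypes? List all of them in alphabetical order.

P/I-1 un ·: PP|Pp
P/I-2 aff ·: pp
P/II-1 ? I-1×I-2: Pp|pp
P/II-2 ? ·: Pp|pp
P/III-1 ? II-2×II-1: PP|Pp|pp
P/III-2 ? II-2×II-1: PP|Pp|pp
P/III-3 aff II-2×II-1: pp
⇒ P over [I-1,I-2,II-1,II-2,III-1,III-2,III-3]: 31 consistent
U/I-1 ? ·: UU|Uu|uu
U/I-2 un ·: UU|Uu
U/II-1 un I-1×I-2: UU|Uu
U/II-2 ? ·: UU|Uu|uu
U/III-1 ? II-2×II-1: UU|Uu|uu
U/III-2 un II-2×II-1: UU|Uu
U/III-3 un II-2×II-1: UU|Uu
⇒ U over [I-1,I-2,II-1,II-2,III-1,III-2,III-3]: 150 consistent

II-2 ∈ {Pp UU, Pp Uu, Pp uu, pp UU, pp Uu, pp uu}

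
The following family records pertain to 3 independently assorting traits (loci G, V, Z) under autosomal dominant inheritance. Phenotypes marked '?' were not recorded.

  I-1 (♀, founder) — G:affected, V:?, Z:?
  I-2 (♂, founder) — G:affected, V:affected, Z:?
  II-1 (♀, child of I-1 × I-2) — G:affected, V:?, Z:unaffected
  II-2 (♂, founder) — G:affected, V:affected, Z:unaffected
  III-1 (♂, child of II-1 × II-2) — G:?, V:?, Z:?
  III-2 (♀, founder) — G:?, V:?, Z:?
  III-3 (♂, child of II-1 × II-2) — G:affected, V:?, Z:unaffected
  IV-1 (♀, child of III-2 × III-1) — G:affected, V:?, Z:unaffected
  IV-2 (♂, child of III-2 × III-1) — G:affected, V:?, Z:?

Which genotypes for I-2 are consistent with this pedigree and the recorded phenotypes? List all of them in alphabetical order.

G/I-1 aff ·: Gg|GG
G/I-2 aff ·: Gg|GG
G/II-1 aff I-1×I-2: Gg|GG
G/II-2 aff ·: Gg|GG
G/III-1 ? II-1×II-2: gg|Gg|GG
G/III-2 ? ·: gg|Gg|GG
G/III-3 aff II-1×II-2: Gg|GG
G/IV-1 aff III-2×III-1: Gg|GG
G/IV-2 aff III-2×III-1: Gg|GG
⇒ G over [I-1,I-2,II-1,II-2,III-1,III-2,III-3,IV-1,IV-2]: 336 consistent
V/I-1 ? ·: vv|Vv|VV
V/I-2 aff ·: Vv|VV
V/II-1 ? I-1×I-2: vv|Vv|VV
V/II-2 aff ·: Vv|VV
V/III-1 ? II-1×II-2: vv|Vv|VV
V/III-2 ? ·: vv|Vv|VV
V/III-3 ? II-1×II-2: vv|Vv|VV
V/IV-1 ? III-2×III-1: vv|Vv|VV
V/IV-2 ? III-2×III-1: vv|Vv|VV
⇒ V over [I-1,I-2,II-1,II-2,III-1,III-2,III-3,IV-1,IV-2]: 999 consistent
Z/I-1 ? ·: zz|Zz
Z/I-2 ? ·: zz|Zz
Z/II-1 un I-1×I-2: zz
Z/II-2 un ·: zz
Z/III-1 ? II-1×II-2: zz
Z/III-2 ? ·: zz|Zz
Z/III-3 un II-1×II-2: zz
Z/IV-1 un III-2×III-1: zz
Z/IV-2 ? III-2×III-1: zz|Zz
⇒ Z over [I-1,I-2,II-1,II-2,III-1,III-2,III-3,IV-1,IV-2]: 12 consistent

I-2 ∈ {GG VV Zz, GG VV zz, GG Vv Zz, GG Vv zz, Gg VV Zz, Gg VV zz, Gg Vv Zz, Gg Vv zz}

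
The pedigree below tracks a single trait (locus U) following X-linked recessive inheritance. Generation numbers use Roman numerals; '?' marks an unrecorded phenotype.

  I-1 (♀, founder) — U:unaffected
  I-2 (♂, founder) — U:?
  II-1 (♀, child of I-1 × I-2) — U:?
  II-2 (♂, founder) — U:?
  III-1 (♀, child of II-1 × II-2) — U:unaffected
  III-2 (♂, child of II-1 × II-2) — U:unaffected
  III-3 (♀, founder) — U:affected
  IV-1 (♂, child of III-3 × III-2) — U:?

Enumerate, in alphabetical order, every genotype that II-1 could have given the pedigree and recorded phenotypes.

II-1 ∈ {X^UX^U, X^UX^u}

U/I-1 un ·: X^UX^U|X^UX^u
U/I-2 ? ·: X^UY|X^uY
U/II-1 ? I-1×I-2: X^UX^U|X^UX^u
U/II-2 ? ·: X^UY|X^uY
U/III-1 un II-1×II-2: X^UX^U|X^UX^u
U/III-2 un II-1×II-2: X^UY
U/III-3 aff ·: X^uX^u
U/IV-1 ? III-3×III-2: X^uY
⇒ U over [I-1,I-2,II-1,II-2,III-1,III-2,III-3,IV-1]: 13 consistent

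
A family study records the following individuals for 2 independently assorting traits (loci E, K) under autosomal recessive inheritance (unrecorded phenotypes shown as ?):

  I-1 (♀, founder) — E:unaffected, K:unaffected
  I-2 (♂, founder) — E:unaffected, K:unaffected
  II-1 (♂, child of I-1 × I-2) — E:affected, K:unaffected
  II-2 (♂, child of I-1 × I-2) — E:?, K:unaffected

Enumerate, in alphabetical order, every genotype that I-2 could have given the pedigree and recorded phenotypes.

E/I-1 un ·: Ee
E/I-2 un ·: Ee
E/II-1 aff I-1×I-2: ee
E/II-2 ? I-1×I-2: EE|Ee|ee
⇒ E over [I-1,I-2,II-1,II-2]: 3 consistent
K/I-1 un ·: KK|Kk
K/I-2 un ·: KK|Kk
K/II-1 un I-1×I-2: KK|Kk
K/II-2 un I-1×I-2: KK|Kk
⇒ K over [I-1,I-2,II-1,II-2]: 13 consistent

I-2 ∈ {Ee KK, Ee Kk}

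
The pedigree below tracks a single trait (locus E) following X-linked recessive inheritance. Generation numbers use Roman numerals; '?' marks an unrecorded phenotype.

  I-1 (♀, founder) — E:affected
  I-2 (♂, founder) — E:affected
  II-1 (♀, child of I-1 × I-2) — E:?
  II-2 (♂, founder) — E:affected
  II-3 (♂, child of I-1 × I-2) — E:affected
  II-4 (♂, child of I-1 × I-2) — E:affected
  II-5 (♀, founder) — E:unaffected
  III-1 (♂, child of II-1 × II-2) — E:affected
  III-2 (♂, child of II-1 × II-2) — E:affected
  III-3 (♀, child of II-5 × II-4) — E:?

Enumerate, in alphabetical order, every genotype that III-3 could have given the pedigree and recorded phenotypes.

III-3 ∈ {X^EX^e, X^eX^e}

E/I-1 aff ·: X^eX^e
E/I-2 aff ·: X^eY
E/II-1 ? I-1×I-2: X^eX^e
E/II-2 aff ·: X^eY
E/II-3 aff I-1×I-2: X^eY
E/II-4 aff I-1×I-2: X^eY
E/II-5 un ·: X^EX^E|X^EX^e
E/III-1 aff II-1×II-2: X^eY
E/III-2 aff II-1×II-2: X^eY
E/III-3 ? II-5×II-4: X^EX^e|X^eX^e
⇒ E over [I-1,I-2,II-1,II-2,II-3,II-4,II-5,III-1,III-2,III-3]: 3 consistent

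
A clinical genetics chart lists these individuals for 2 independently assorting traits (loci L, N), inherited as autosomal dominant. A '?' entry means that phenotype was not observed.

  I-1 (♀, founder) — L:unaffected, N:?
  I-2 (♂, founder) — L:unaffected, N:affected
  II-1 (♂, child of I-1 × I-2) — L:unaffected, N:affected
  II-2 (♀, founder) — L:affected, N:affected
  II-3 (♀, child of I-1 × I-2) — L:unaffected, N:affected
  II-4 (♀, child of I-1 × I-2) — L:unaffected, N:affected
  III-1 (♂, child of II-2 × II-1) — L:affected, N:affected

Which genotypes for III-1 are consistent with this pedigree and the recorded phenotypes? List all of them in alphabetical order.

III-1 ∈ {Ll NN, Ll Nn}

L/I-1 un ·: ll
L/I-2 un ·: ll
L/II-1 un I-1×I-2: ll
L/II-2 aff ·: Ll|LL
L/II-3 un I-1×I-2: ll
L/II-4 un I-1×I-2: ll
L/III-1 aff II-2×II-1: Ll
⇒ L over [I-1,I-2,II-1,II-2,II-3,II-4,III-1]: 2 consistent
N/I-1 ? ·: nn|Nn|NN
N/I-2 aff ·: Nn|NN
N/II-1 aff I-1×I-2: Nn|NN
N/II-2 aff ·: Nn|NN
N/II-3 aff I-1×I-2: Nn|NN
N/II-4 aff I-1×I-2: Nn|NN
N/III-1 aff II-2×II-1: Nn|NN
⇒ N over [I-1,I-2,II-1,II-2,II-3,II-4,III-1]: 95 consistent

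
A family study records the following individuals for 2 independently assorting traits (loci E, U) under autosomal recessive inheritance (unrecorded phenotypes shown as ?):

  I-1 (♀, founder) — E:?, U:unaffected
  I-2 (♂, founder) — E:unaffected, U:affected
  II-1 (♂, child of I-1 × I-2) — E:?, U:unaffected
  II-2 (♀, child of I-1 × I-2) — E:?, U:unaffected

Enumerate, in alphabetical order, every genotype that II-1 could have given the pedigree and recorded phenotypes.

II-1 ∈ {EE Uu, Ee Uu, ee Uu}

E/I-1 ? ·: EE|Ee|ee
E/I-2 un ·: EE|Ee
E/II-1 ? I-1×I-2: EE|Ee|ee
E/II-2 ? I-1×I-2: EE|Ee|ee
⇒ E over [I-1,I-2,II-1,II-2]: 23 consistent
U/I-1 un ·: UU|Uu
U/I-2 aff ·: uu
U/II-1 un I-1×I-2: Uu
U/II-2 un I-1×I-2: Uu
⇒ U over [I-1,I-2,II-1,II-2]: 2 consistent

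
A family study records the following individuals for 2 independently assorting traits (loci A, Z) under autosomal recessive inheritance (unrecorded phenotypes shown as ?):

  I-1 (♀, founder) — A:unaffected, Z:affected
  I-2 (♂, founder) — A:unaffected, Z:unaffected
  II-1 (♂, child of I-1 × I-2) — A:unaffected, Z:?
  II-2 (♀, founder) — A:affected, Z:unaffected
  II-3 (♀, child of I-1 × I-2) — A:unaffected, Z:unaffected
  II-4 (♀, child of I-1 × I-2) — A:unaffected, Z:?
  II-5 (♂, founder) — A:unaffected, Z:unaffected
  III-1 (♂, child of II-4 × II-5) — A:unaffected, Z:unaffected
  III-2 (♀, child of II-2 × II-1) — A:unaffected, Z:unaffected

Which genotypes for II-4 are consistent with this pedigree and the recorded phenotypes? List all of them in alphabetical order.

II-4 ∈ {AA Zz, AA zz, Aa Zz, Aa zz}

A/I-1 un ·: AA|Aa
A/I-2 un ·: AA|Aa
A/II-1 un I-1×I-2: AA|Aa
A/II-2 aff ·: aa
A/II-3 un I-1×I-2: AA|Aa
A/II-4 un I-1×I-2: AA|Aa
A/II-5 un ·: AA|Aa
A/III-1 un II-4×II-5: AA|Aa
A/III-2 un II-2×II-1: Aa
⇒ A over [I-1,I-2,II-1,II-2,II-3,II-4,II-5,III-1,III-2]: 87 consistent
Z/I-1 aff ·: zz
Z/I-2 un ·: ZZ|Zz
Z/II-1 ? I-1×I-2: Zz|zz
Z/II-2 un ·: ZZ|Zz
Z/II-3 un I-1×I-2: Zz
Z/II-4 ? I-1×I-2: Zz|zz
Z/II-5 un ·: ZZ|Zz
Z/III-1 un II-4×II-5: ZZ|Zz
Z/III-2 un II-2×II-1: ZZ|Zz
⇒ Z over [I-1,I-2,II-1,II-2,II-3,II-4,II-5,III-1,III-2]: 52 consistent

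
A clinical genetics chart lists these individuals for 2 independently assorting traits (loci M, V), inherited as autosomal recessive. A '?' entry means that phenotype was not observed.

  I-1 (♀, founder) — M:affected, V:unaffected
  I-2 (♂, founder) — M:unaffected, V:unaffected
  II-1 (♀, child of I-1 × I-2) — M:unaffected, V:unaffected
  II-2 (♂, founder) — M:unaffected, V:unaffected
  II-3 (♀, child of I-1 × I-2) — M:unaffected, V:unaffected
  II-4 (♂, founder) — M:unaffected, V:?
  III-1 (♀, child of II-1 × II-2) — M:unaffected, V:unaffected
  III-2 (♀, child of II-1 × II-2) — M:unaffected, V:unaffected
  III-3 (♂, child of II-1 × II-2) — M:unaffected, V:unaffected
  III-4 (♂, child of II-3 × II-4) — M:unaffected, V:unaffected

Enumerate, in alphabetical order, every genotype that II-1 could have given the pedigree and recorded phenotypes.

M/I-1 aff ·: mm
M/I-2 un ·: MM|Mm
M/II-1 un I-1×I-2: Mm
M/II-2 un ·: MM|Mm
M/II-3 un I-1×I-2: Mm
M/II-4 un ·: MM|Mm
M/III-1 un II-1×II-2: MM|Mm
M/III-2 un II-1×II-2: MM|Mm
M/III-3 un II-1×II-2: MM|Mm
M/III-4 un II-3×II-4: MM|Mm
⇒ M over [I-1,I-2,II-1,II-2,II-3,II-4,III-1,III-2,III-3,III-4]: 128 consistent
V/I-1 un ·: VV|Vv
V/I-2 un ·: VV|Vv
V/II-1 un I-1×I-2: VV|Vv
V/II-2 un ·: VV|Vv
V/II-3 un I-1×I-2: VV|Vv
V/II-4 ? ·: VV|Vv|vv
V/III-1 un II-1×II-2: VV|Vv
V/III-2 un II-1×II-2: VV|Vv
V/III-3 un II-1×II-2: VV|Vv
V/III-4 un II-3×II-4: VV|Vv
⇒ V over [I-1,I-2,II-1,II-2,II-3,II-4,III-1,III-2,III-3,III-4]: 711 consistent

II-1 ∈ {Mm VV, Mm Vv}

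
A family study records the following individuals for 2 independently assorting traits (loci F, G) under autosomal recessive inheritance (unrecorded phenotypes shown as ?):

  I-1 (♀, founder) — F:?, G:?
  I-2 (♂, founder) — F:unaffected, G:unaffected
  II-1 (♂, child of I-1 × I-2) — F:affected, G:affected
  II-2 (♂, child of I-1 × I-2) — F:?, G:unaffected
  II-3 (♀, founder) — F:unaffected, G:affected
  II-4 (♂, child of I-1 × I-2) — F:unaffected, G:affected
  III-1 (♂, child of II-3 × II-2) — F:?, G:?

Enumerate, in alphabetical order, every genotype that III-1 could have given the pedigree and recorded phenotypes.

III-1 ∈ {FF Gg, FF gg, Ff Gg, Ff gg, ff Gg, ff gg}

F/I-1 ? ·: Ff|ff
F/I-2 un ·: Ff
F/II-1 aff I-1×I-2: ff
F/II-2 ? I-1×I-2: FF|Ff|ff
F/II-3 un ·: FF|Ff
F/II-4 un I-1×I-2: FF|Ff
F/III-1 ? II-3×II-2: FF|Ff|ff
⇒ F over [I-1,I-2,II-1,II-2,II-3,II-4,III-1]: 30 consistent
G/I-1 ? ·: Gg|gg
G/I-2 un ·: Gg
G/II-1 aff I-1×I-2: gg
G/II-2 un I-1×I-2: GG|Gg
G/II-3 aff ·: gg
G/II-4 aff I-1×I-2: gg
G/III-1 ? II-3×II-2: Gg|gg
⇒ G over [I-1,I-2,II-1,II-2,II-3,II-4,III-1]: 5 consistent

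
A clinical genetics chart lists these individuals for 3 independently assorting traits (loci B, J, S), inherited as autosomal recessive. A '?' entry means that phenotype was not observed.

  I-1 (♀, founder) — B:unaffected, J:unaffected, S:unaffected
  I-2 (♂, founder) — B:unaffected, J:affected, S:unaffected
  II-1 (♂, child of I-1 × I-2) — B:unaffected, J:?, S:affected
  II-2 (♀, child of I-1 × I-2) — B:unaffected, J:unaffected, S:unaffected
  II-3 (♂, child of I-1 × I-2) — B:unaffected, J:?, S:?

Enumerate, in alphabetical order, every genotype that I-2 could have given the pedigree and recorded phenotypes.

B/I-1 un ·: BB|Bb
B/I-2 un ·: BB|Bb
B/II-1 un I-1×I-2: BB|Bb
B/II-2 un I-1×I-2: BB|Bb
B/II-3 un I-1×I-2: BB|Bb
⇒ B over [I-1,I-2,II-1,II-2,II-3]: 25 consistent
J/I-1 un ·: JJ|Jj
J/I-2 aff ·: jj
J/II-1 ? I-1×I-2: Jj|jj
J/II-2 un I-1×I-2: Jj
J/II-3 ? I-1×I-2: Jj|jj
⇒ J over [I-1,I-2,II-1,II-2,II-3]: 5 consistent
S/I-1 un ·: Ss
S/I-2 un ·: Ss
S/II-1 aff I-1×I-2: ss
S/II-2 un I-1×I-2: SS|Ss
S/II-3 ? I-1×I-2: SS|Ss|ss
⇒ S over [I-1,I-2,II-1,II-2,II-3]: 6 consistent

I-2 ∈ {BB jj Ss, Bb jj Ss}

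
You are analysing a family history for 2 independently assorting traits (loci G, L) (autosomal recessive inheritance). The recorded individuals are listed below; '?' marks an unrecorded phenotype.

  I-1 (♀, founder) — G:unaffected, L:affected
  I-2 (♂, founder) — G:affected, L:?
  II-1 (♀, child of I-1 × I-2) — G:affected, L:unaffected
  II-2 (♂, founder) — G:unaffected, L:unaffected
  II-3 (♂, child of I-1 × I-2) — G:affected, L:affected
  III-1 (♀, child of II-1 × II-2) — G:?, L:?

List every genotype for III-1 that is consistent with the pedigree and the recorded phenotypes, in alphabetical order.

G/I-1 un ·: Gg
G/I-2 aff ·: gg
G/II-1 aff I-1×I-2: gg
G/II-2 un ·: GG|Gg
G/II-3 aff I-1×I-2: gg
G/III-1 ? II-1×II-2: Gg|gg
⇒ G over [I-1,I-2,II-1,II-2,II-3,III-1]: 3 consistent
L/I-1 aff ·: ll
L/I-2 ? ·: Ll
L/II-1 un I-1×I-2: Ll
L/II-2 un ·: LL|Ll
L/II-3 aff I-1×I-2: ll
L/III-1 ? II-1×II-2: LL|Ll|ll
⇒ L over [I-1,I-2,II-1,II-2,II-3,III-1]: 5 consistent

III-1 ∈ {Gg LL, Gg Ll, Gg ll, gg LL, gg Ll, gg ll}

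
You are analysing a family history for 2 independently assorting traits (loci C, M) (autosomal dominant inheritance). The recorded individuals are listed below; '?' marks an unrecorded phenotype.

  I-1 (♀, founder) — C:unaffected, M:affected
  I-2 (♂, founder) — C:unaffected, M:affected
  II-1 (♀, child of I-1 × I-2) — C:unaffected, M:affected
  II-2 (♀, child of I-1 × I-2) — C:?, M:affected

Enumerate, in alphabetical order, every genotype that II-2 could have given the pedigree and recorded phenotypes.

II-2 ∈ {cc MM, cc Mm}

C/I-1 un ·: cc
C/I-2 un ·: cc
C/II-1 un I-1×I-2: cc
C/II-2 ? I-1×I-2: cc
⇒ C over [I-1,I-2,II-1,II-2]: 1 consistent
M/I-1 aff ·: Mm|MM
M/I-2 aff ·: Mm|MM
M/II-1 aff I-1×I-2: Mm|MM
M/II-2 aff I-1×I-2: Mm|MM
⇒ M over [I-1,I-2,II-1,II-2]: 13 consistent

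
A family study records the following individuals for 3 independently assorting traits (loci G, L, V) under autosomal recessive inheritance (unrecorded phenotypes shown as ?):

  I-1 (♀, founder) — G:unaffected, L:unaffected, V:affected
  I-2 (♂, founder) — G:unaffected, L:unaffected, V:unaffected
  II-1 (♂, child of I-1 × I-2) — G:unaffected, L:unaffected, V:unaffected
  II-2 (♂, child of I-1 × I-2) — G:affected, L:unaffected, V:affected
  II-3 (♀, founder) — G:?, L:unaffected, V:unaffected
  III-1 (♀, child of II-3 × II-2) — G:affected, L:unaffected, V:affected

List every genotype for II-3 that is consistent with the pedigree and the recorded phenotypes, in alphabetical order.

G/I-1 un ·: Gg
G/I-2 un ·: Gg
G/II-1 un I-1×I-2: GG|Gg
G/II-2 aff I-1×I-2: gg
G/II-3 ? ·: Gg|gg
G/III-1 aff II-3×II-2: gg
⇒ G over [I-1,I-2,II-1,II-2,II-3,III-1]: 4 consistent
L/I-1 un ·: LL|Ll
L/I-2 un ·: LL|Ll
L/II-1 un I-1×I-2: LL|Ll
L/II-2 un I-1×I-2: LL|Ll
L/II-3 un ·: LL|Ll
L/III-1 un II-3×II-2: LL|Ll
⇒ L over [I-1,I-2,II-1,II-2,II-3,III-1]: 45 consistent
V/I-1 aff ·: vv
V/I-2 un ·: Vv
V/II-1 un I-1×I-2: Vv
V/II-2 aff I-1×I-2: vv
V/II-3 un ·: Vv
V/III-1 aff II-3×II-2: vv
⇒ V over [I-1,I-2,II-1,II-2,II-3,III-1]: 1 consistent

II-3 ∈ {Gg LL Vv, Gg Ll Vv, gg LL Vv, gg Ll Vv}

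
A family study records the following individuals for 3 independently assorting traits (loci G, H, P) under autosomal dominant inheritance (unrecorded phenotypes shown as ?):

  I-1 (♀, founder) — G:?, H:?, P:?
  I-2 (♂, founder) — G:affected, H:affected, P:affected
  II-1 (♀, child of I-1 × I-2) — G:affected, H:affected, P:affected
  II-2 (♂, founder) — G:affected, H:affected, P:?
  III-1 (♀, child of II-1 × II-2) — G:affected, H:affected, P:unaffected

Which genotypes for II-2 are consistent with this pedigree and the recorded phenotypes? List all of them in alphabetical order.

II-2 ∈ {GG HH Pp, GG HH pp, GG Hh Pp, GG Hh pp, Gg HH Pp, Gg HH pp, Gg Hh Pp, Gg Hh pp}

G/I-1 ? ·: gg|Gg|GG
G/I-2 aff ·: Gg|GG
G/II-1 aff I-1×I-2: Gg|GG
G/II-2 aff ·: Gg|GG
G/III-1 aff II-1×II-2: Gg|GG
⇒ G over [I-1,I-2,II-1,II-2,III-1]: 32 consistent
H/I-1 ? ·: hh|Hh|HH
H/I-2 aff ·: Hh|HH
H/II-1 aff I-1×I-2: Hh|HH
H/II-2 aff ·: Hh|HH
H/III-1 aff II-1×II-2: Hh|HH
⇒ H over [I-1,I-2,II-1,II-2,III-1]: 32 consistent
P/I-1 ? ·: pp|Pp|PP
P/I-2 aff ·: Pp|PP
P/II-1 aff I-1×I-2: Pp
P/II-2 ? ·: pp|Pp
P/III-1 un II-1×II-2: pp
⇒ P over [I-1,I-2,II-1,II-2,III-1]: 10 consistent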